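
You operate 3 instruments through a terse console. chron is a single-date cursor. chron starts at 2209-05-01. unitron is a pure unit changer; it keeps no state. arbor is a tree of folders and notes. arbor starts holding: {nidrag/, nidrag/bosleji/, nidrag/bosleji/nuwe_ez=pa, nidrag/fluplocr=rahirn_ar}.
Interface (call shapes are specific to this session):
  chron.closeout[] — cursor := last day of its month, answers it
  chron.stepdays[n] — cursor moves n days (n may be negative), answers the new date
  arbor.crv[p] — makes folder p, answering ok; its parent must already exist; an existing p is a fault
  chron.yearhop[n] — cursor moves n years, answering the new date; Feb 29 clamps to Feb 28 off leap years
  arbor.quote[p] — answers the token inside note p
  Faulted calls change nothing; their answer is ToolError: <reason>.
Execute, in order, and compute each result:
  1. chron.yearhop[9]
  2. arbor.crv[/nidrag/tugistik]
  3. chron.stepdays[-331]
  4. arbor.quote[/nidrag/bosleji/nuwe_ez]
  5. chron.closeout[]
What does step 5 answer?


Then yearhop passing n='9': 2218-05-01.
Then crv passing p='/nidrag/tugistik': ok.
Invoking stepdays passing n='-331', — result: 2217-06-04.
I invoke quote passing p='/nidrag/bosleji/nuwe_ez', and see pa.
Now I run closeout(), — result: 2217-06-30.

Answer: 2217-06-30


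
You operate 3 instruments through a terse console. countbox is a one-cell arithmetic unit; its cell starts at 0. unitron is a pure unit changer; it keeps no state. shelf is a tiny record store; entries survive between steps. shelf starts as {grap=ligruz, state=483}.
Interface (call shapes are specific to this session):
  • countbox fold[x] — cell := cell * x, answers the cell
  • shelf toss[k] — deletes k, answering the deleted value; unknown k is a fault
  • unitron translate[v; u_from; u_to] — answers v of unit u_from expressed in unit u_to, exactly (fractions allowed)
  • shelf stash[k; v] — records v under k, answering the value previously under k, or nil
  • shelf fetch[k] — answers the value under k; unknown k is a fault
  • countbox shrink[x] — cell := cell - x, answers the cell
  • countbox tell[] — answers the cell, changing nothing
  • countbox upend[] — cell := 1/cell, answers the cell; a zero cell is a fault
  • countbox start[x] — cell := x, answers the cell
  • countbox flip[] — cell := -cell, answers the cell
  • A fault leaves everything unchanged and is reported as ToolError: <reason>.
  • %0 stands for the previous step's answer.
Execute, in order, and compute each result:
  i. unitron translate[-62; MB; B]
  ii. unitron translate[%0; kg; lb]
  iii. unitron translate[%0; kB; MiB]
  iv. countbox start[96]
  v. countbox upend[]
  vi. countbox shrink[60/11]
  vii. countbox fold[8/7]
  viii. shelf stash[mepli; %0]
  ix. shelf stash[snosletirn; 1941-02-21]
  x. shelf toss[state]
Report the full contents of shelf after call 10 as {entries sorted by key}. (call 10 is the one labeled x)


Act: unitron translate[v→-62; u_from→MB; u_to→B]
Obs: -62000000
Act: unitron translate[v→%0; u_from→kg; u_to→lb]
Obs: -6200000000000000/45359237
Act: unitron translate[v→%0; u_from→kB; u_to→MiB]
Obs: -23651123046875/181436948
Act: countbox start[x→96]
Obs: 96
Act: countbox upend[]
Obs: 1/96
Act: countbox shrink[x→60/11]
Obs: -5749/1056
Act: countbox fold[x→8/7]
Obs: -5749/924
Act: shelf stash[k→mepli; v→%0]
Obs: nil
Act: shelf stash[k→snosletirn; v→1941-02-21]
Obs: nil
Act: shelf toss[k→state]
Obs: 483

Answer: {grap=ligruz, mepli=-5749/924, snosletirn=1941-02-21}


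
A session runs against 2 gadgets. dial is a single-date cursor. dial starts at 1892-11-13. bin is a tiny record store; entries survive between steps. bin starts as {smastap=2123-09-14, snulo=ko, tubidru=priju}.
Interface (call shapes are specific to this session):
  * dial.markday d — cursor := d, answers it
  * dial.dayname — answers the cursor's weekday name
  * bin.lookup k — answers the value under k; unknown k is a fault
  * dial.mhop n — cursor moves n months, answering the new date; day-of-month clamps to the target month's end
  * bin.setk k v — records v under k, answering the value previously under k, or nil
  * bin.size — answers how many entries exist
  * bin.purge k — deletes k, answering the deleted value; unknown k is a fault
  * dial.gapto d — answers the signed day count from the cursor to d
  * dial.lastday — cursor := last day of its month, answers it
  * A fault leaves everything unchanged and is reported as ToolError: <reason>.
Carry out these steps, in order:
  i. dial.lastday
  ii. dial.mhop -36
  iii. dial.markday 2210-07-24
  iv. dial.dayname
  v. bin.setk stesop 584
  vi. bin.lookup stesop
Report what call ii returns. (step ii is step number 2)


CALL dial.lastday[]
RET  1892-11-30
CALL dial.mhop[-36]
RET  1889-11-30
CALL dial.markday[2210-07-24]
RET  2210-07-24
CALL dial.dayname[]
RET  Tuesday
CALL bin.setk[stesop; 584]
RET  nil
CALL bin.lookup[stesop]
RET  584

Answer: 1889-11-30


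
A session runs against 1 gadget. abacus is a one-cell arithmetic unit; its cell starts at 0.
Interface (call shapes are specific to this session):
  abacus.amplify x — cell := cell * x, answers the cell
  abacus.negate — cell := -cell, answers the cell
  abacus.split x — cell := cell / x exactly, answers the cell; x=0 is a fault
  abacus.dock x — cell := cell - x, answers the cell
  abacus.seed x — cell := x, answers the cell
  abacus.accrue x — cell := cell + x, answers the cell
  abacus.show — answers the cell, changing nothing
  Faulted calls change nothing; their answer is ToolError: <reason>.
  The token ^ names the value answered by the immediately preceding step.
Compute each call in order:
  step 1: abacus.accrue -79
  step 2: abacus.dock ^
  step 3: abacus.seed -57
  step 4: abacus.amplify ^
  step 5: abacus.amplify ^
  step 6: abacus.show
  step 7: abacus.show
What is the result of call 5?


Answer: 10556001

Derivation:
Then accrue on x→-79, and get -79.
I use dock on x→^: 0.
I try seed on x→-57, and get -57.
I invoke amplify on x→^, → 3249.
Then amplify on x→^, and observe 10556001.
Now I run show(), yielding 10556001.
Now I run show, yielding 10556001.


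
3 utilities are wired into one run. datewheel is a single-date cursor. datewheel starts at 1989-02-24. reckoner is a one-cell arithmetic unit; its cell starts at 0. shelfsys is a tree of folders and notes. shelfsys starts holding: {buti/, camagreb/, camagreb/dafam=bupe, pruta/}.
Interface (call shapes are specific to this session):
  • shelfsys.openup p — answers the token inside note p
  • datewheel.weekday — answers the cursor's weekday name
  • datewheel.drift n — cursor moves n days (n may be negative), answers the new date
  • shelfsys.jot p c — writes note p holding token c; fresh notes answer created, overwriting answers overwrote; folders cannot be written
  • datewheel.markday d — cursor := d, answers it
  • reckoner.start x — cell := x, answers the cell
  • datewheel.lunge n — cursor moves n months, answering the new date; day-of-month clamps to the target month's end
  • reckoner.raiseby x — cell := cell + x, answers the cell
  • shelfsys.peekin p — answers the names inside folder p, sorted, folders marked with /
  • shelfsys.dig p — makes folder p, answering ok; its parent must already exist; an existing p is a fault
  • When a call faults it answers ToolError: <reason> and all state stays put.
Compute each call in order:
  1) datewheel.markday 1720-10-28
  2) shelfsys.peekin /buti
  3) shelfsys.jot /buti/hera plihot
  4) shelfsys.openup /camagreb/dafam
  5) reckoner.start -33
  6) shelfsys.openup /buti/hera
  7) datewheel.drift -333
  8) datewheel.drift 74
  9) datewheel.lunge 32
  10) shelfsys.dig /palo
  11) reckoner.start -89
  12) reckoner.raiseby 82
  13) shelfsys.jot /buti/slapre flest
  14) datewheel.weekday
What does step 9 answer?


Answer: 1722-10-12

Derivation:
Next I call datewheel.markday with d=1720-10-28, giving 1720-10-28.
Using shelfsys.peekin with p=/buti: [].
I invoke shelfsys.jot with p=/buti/hera, c=plihot, → created.
I call shelfsys.openup with p=/camagreb/dafam, which returns bupe.
Next I call reckoner.start with x=-33, giving -33.
I call shelfsys.openup with p=/buti/hera, giving plihot.
Calling datewheel.drift with n=-333, — result: 1719-11-30.
I call datewheel.drift with n=74, which returns 1720-02-12.
Now I run datewheel.lunge with n=32, and see 1722-10-12.
Using shelfsys.dig with p=/palo, — result: ok.
I use reckoner.start with x=-89, which returns -89.
I run reckoner.raiseby with x=82, giving -7.
Now I run shelfsys.jot with p=/buti/slapre, c=flest, — result: created.
Then datewheel.weekday(), yielding Monday.


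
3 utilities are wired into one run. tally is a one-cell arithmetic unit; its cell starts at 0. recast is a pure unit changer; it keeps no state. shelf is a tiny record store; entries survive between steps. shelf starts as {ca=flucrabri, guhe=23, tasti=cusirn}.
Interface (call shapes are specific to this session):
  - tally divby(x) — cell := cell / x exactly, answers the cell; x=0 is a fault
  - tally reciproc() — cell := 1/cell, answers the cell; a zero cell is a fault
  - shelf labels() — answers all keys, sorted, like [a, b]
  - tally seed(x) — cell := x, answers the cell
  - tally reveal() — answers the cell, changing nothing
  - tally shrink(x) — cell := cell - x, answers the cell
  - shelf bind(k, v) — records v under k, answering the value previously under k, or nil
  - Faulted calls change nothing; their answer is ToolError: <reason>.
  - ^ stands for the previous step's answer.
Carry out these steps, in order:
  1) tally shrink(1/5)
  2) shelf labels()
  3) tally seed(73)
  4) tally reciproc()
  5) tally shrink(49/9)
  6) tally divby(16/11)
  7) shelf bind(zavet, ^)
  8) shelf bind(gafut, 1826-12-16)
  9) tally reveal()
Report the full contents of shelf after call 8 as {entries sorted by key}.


I use tally shrink(x='1/5'), yielding -1/5.
I run shelf labels, giving [ca, guhe, tasti].
Calling tally seed(x='73'), giving 73.
I run tally reciproc(), which returns 1/73.
Using tally shrink(x='49/9'), which returns -3568/657.
Then tally divby(x='16/11'), and see -2453/657.
Then shelf bind(k='zavet', v='^'), and get nil.
I use shelf bind(k='gafut', v='1826-12-16'), and observe nil.
I use tally reveal(), which returns -2453/657.

Answer: {ca=flucrabri, gafut=1826-12-16, guhe=23, tasti=cusirn, zavet=-2453/657}


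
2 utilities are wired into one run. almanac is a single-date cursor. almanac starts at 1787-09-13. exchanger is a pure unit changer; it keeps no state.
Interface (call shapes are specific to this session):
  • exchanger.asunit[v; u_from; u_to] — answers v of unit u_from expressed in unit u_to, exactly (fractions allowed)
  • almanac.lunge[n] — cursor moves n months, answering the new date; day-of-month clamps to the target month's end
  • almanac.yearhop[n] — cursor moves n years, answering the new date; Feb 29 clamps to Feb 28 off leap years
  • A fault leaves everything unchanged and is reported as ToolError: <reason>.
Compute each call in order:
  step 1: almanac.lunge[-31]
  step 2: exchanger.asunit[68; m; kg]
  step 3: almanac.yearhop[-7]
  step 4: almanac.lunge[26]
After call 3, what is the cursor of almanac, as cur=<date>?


-> almanac.lunge(n: -31)
<- 1785-02-13
-> exchanger.asunit(v: 68, u_from: m, u_to: kg)
<- ToolError: incompatible units
-> almanac.yearhop(n: -7)
<- 1778-02-13
-> almanac.lunge(n: 26)
<- 1780-04-13

Answer: cur=1778-02-13


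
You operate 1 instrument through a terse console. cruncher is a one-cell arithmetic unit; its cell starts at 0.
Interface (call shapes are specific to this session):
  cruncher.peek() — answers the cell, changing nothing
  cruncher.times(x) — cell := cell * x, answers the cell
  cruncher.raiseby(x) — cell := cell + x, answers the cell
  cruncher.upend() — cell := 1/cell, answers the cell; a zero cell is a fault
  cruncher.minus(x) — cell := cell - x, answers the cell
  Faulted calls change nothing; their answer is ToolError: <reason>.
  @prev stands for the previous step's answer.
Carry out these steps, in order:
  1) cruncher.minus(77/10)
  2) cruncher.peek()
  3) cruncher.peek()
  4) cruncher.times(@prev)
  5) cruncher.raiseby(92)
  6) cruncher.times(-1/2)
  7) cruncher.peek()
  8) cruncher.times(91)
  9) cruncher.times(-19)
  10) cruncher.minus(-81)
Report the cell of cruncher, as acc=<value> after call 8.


! cruncher.minus(x=77/10) => -77/10
! cruncher.peek() => -77/10
! cruncher.peek() => -77/10
! cruncher.times(x=@prev) => 5929/100
! cruncher.raiseby(x=92) => 15129/100
! cruncher.times(x=-1/2) => -15129/200
! cruncher.peek() => -15129/200
! cruncher.times(x=91) => -1376739/200
! cruncher.times(x=-19) => 26158041/200
! cruncher.minus(x=-81) => 26174241/200

Answer: acc=-1376739/200


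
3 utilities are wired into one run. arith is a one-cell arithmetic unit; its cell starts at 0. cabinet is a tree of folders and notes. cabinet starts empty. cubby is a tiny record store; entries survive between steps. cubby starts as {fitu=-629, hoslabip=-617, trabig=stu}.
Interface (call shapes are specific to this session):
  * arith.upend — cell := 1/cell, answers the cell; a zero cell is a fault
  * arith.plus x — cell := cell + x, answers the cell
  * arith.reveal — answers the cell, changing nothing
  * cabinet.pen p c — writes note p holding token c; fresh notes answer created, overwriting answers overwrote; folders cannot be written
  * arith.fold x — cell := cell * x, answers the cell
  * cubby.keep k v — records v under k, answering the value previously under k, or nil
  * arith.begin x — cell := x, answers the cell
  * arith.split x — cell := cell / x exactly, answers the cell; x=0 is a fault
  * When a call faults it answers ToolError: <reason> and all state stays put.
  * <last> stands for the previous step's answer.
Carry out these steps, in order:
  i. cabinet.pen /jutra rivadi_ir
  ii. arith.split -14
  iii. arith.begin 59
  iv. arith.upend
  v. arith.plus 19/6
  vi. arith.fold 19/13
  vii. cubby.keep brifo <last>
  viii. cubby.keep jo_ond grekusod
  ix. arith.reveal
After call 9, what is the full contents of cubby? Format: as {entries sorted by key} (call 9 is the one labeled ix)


Answer: {brifo=21413/4602, fitu=-629, hoslabip=-617, jo_ond=grekusod, trabig=stu}

Derivation:
I call cabinet.pen with /jutra, rivadi_ir, and see created.
I try arith.split with -14: 0.
I invoke arith.begin with 59, yielding 59.
I try arith.upend, yielding 1/59.
Calling arith.plus with 19/6, and see 1127/354.
Using arith.fold with 19/13, yielding 21413/4602.
I invoke cubby.keep with brifo, <last>, giving nil.
Next I call cubby.keep with jo_ond, grekusod, yielding nil.
Calling arith.reveal(), giving 21413/4602.


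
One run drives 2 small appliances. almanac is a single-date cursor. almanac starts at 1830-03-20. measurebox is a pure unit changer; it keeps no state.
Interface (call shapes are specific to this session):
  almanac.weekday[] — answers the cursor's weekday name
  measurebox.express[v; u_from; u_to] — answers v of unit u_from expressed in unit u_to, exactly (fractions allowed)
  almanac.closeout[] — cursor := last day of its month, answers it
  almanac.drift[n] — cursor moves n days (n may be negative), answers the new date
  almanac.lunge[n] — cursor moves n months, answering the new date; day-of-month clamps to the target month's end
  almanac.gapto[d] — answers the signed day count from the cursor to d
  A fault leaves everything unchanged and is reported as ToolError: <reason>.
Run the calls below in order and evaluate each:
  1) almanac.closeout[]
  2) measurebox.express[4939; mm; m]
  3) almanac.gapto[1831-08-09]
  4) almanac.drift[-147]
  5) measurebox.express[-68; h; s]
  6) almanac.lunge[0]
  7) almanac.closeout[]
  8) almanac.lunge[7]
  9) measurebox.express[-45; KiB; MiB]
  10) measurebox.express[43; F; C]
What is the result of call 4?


// closeout() -> 1830-03-31
// express(4939, mm, m) -> 4939/1000
// gapto(1831-08-09) -> 496
// drift(-147) -> 1829-11-04
// express(-68, h, s) -> -244800
// lunge(0) -> 1829-11-04
// closeout() -> 1829-11-30
// lunge(7) -> 1830-06-30
// express(-45, KiB, MiB) -> -45/1024
// express(43, F, C) -> 55/9

Answer: 1829-11-04


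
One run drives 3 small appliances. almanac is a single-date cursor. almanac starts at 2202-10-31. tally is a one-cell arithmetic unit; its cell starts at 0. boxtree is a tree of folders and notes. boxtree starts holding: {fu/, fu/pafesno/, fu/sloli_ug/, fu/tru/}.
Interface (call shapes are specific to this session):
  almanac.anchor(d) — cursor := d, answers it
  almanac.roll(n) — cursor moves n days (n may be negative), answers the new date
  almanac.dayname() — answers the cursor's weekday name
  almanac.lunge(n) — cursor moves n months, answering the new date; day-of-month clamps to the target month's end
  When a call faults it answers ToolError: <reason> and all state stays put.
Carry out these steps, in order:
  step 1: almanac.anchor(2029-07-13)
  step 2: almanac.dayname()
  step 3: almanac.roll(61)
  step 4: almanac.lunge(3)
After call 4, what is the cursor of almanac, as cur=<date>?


I invoke almanac.anchor with d=2029-07-13, — result: 2029-07-13.
I use almanac.dayname(), — result: Friday.
Next I call almanac.roll with n=61, which returns 2029-09-12.
Calling almanac.lunge with n=3, yielding 2029-12-12.

Answer: cur=2029-12-12


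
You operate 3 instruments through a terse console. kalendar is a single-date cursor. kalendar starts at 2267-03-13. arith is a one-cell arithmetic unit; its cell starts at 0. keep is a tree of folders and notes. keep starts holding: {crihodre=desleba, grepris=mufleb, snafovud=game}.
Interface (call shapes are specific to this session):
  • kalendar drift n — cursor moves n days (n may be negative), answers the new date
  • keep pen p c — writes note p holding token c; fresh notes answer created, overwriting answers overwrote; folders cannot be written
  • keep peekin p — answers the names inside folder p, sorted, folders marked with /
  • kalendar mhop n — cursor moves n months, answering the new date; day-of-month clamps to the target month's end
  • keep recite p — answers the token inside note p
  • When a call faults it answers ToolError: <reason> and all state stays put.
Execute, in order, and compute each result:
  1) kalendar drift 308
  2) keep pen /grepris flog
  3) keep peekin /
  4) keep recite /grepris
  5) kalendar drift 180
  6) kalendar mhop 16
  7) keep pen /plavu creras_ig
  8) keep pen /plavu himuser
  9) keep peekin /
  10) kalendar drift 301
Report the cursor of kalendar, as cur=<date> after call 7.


Answer: cur=2269-11-13

Derivation:
I invoke kalendar drift using 308, yielding 2268-01-15.
I invoke keep pen using /grepris, flog: overwrote.
Then keep peekin using /, and see [crihodre, grepris, snafovud].
I use keep recite using /grepris, yielding flog.
Calling kalendar drift using 180, — result: 2268-07-13.
Now I run kalendar mhop using 16: 2269-11-13.
I try keep pen using /plavu, creras_ig, and see created.
Calling keep pen using /plavu, himuser, and get overwrote.
I run keep peekin using /, giving [crihodre, grepris, plavu, snafovud].
I try kalendar drift using 301, → 2270-09-10.


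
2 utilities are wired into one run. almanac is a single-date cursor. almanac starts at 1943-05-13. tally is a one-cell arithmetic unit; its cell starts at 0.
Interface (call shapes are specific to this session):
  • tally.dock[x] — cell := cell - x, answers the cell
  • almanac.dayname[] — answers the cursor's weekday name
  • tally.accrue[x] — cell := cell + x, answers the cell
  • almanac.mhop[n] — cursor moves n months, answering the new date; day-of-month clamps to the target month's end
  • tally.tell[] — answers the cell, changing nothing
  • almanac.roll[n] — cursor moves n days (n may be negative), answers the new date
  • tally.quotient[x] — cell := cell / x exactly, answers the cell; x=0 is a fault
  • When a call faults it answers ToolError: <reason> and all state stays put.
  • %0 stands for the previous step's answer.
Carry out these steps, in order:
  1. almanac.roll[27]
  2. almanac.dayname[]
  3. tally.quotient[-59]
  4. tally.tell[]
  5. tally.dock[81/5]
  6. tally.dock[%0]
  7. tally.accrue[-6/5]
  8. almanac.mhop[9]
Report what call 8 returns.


Act: almanac.roll[n: 27]
Obs: 1943-06-09
Act: almanac.dayname[]
Obs: Wednesday
Act: tally.quotient[x: -59]
Obs: 0
Act: tally.tell[]
Obs: 0
Act: tally.dock[x: 81/5]
Obs: -81/5
Act: tally.dock[x: %0]
Obs: 0
Act: tally.accrue[x: -6/5]
Obs: -6/5
Act: almanac.mhop[n: 9]
Obs: 1944-03-09

Answer: 1944-03-09


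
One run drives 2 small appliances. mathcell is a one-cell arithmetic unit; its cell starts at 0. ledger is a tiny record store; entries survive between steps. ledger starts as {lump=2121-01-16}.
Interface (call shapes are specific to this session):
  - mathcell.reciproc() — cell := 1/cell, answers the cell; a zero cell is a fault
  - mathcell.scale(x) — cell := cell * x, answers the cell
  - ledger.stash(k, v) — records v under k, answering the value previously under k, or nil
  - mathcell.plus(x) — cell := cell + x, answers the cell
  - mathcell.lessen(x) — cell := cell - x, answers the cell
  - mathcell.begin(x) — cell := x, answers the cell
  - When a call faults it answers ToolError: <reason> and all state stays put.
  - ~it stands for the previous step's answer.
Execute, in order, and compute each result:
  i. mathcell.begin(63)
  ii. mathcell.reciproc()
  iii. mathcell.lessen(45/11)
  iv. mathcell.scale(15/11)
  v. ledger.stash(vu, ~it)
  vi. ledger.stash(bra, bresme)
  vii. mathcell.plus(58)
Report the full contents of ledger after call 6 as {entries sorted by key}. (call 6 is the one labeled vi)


Then begin passing x: 63, and see 63.
I call reciproc: 1/63.
I call lessen passing x: 45/11, which returns -2824/693.
I call scale passing x: 15/11, which returns -14120/2541.
I run stash passing k: vu, v: ~it, and observe nil.
Now I run stash passing k: bra, v: bresme, — result: nil.
I use plus passing x: 58, and get 133258/2541.

Answer: {bra=bresme, lump=2121-01-16, vu=-14120/2541}


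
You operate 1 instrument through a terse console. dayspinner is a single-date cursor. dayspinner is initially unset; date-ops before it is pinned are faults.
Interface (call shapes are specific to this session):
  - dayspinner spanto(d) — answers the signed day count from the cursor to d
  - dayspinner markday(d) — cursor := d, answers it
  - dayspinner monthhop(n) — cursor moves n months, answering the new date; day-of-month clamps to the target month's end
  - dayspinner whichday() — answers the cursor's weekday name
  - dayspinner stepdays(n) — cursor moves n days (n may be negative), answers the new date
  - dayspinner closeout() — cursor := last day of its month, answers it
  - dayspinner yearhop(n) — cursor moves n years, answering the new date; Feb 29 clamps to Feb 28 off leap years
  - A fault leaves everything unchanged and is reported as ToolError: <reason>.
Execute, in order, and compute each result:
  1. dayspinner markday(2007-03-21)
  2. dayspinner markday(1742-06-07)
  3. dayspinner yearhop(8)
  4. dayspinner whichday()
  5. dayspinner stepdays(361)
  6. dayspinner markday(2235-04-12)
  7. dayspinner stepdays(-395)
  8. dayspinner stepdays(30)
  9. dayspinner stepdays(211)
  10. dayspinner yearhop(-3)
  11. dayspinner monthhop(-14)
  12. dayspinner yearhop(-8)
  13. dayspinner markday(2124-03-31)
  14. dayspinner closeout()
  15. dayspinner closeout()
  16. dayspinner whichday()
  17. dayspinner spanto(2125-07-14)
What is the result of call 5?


Answer: 1751-06-03

Derivation:
CALL dayspinner markday[d=2007-03-21]
RET  2007-03-21
CALL dayspinner markday[d=1742-06-07]
RET  1742-06-07
CALL dayspinner yearhop[n=8]
RET  1750-06-07
CALL dayspinner whichday[]
RET  Sunday
CALL dayspinner stepdays[n=361]
RET  1751-06-03
CALL dayspinner markday[d=2235-04-12]
RET  2235-04-12
CALL dayspinner stepdays[n=-395]
RET  2234-03-13
CALL dayspinner stepdays[n=30]
RET  2234-04-12
CALL dayspinner stepdays[n=211]
RET  2234-11-09
CALL dayspinner yearhop[n=-3]
RET  2231-11-09
CALL dayspinner monthhop[n=-14]
RET  2230-09-09
CALL dayspinner yearhop[n=-8]
RET  2222-09-09
CALL dayspinner markday[d=2124-03-31]
RET  2124-03-31
CALL dayspinner closeout[]
RET  2124-03-31
CALL dayspinner closeout[]
RET  2124-03-31
CALL dayspinner whichday[]
RET  Friday
CALL dayspinner spanto[d=2125-07-14]
RET  470


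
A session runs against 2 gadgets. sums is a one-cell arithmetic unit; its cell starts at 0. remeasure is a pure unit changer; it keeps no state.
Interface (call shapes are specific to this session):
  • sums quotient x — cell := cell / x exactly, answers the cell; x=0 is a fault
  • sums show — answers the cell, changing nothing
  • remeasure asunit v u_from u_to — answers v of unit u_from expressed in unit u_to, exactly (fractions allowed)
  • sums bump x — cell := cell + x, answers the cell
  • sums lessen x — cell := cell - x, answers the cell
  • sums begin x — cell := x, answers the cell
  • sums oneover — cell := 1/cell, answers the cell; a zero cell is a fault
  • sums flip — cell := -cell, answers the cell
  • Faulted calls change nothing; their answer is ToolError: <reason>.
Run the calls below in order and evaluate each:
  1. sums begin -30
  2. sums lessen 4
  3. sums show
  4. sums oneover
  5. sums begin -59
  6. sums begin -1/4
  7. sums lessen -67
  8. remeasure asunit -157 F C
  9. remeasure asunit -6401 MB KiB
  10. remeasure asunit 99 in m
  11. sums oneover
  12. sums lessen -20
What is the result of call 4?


Answer: -1/34

Derivation:
~$ sums begin -30
= -30
~$ sums lessen 4
= -34
~$ sums show
= -34
~$ sums oneover
= -1/34
~$ sums begin -59
= -59
~$ sums begin -1/4
= -1/4
~$ sums lessen -67
= 267/4
~$ remeasure asunit -157 F C
= -105
~$ remeasure asunit -6401 MB KiB
= -100015625/16
~$ remeasure asunit 99 in m
= 12573/5000
~$ sums oneover
= 4/267
~$ sums lessen -20
= 5344/267


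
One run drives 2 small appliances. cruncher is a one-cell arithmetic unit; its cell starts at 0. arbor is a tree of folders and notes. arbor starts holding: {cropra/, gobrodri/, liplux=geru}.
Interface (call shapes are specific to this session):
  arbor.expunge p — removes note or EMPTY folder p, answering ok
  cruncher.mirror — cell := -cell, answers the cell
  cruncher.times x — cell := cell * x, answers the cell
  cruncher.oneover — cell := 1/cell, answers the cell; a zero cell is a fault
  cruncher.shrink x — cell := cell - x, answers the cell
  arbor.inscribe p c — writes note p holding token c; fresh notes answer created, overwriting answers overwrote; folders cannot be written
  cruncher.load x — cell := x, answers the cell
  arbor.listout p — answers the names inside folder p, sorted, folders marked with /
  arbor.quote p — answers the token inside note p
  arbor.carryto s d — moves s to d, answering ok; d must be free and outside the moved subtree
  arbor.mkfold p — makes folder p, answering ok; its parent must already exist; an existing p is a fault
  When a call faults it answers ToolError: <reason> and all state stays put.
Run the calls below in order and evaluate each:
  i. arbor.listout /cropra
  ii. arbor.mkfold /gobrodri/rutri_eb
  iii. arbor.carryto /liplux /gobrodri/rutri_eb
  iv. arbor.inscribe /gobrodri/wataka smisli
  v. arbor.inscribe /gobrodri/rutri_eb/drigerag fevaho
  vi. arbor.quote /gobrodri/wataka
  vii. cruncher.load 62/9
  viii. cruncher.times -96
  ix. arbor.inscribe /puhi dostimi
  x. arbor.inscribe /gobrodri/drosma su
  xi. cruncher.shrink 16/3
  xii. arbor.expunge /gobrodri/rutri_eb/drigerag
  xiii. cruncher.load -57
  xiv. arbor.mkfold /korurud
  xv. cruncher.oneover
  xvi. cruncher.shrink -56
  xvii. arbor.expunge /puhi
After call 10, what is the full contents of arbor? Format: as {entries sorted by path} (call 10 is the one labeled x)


·→ arbor.listout(p=/cropra)
·← []
·→ arbor.mkfold(p=/gobrodri/rutri_eb)
·← ok
·→ arbor.carryto(s=/liplux, d=/gobrodri/rutri_eb)
·← ToolError: exists
·→ arbor.inscribe(p=/gobrodri/wataka, c=smisli)
·← created
·→ arbor.inscribe(p=/gobrodri/rutri_eb/drigerag, c=fevaho)
·← created
·→ arbor.quote(p=/gobrodri/wataka)
·← smisli
·→ cruncher.load(x=62/9)
·← 62/9
·→ cruncher.times(x=-96)
·← -1984/3
·→ arbor.inscribe(p=/puhi, c=dostimi)
·← created
·→ arbor.inscribe(p=/gobrodri/drosma, c=su)
·← created
·→ cruncher.shrink(x=16/3)
·← -2000/3
·→ arbor.expunge(p=/gobrodri/rutri_eb/drigerag)
·← ok
·→ cruncher.load(x=-57)
·← -57
·→ arbor.mkfold(p=/korurud)
·← ok
·→ cruncher.oneover()
·← -1/57
·→ cruncher.shrink(x=-56)
·← 3191/57
·→ arbor.expunge(p=/puhi)
·← ok

Answer: {cropra/, gobrodri/, gobrodri/drosma=su, gobrodri/rutri_eb/, gobrodri/rutri_eb/drigerag=fevaho, gobrodri/wataka=smisli, liplux=geru, puhi=dostimi}


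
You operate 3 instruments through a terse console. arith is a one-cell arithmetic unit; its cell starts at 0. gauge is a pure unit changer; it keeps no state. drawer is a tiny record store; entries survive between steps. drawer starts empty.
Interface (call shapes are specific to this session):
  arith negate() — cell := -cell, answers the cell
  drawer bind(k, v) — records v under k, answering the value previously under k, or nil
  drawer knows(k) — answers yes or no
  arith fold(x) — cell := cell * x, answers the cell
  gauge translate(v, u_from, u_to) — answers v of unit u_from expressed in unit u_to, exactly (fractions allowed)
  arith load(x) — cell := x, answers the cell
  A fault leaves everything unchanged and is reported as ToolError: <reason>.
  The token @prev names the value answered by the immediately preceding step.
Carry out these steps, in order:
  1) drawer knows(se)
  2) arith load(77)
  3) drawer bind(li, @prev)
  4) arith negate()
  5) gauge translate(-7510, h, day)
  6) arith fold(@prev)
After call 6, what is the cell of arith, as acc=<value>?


==> drawer knows(se)
<== no
==> arith load(77)
<== 77
==> drawer bind(li, @prev)
<== nil
==> arith negate()
<== -77
==> gauge translate(-7510, h, day)
<== -3755/12
==> arith fold(@prev)
<== 289135/12

Answer: acc=289135/12


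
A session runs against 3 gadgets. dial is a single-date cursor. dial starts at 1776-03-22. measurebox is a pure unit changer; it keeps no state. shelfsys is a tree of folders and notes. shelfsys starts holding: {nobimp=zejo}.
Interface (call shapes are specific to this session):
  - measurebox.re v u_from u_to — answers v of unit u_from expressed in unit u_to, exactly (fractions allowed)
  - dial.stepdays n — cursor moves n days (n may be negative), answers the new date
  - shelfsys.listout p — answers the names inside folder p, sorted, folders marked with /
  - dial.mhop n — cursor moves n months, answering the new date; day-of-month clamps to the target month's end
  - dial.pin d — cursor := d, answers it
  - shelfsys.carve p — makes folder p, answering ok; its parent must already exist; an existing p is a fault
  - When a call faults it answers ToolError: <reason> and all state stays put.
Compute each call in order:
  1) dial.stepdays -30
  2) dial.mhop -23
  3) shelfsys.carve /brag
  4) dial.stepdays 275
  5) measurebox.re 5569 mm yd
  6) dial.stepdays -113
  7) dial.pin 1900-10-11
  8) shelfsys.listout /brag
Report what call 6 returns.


Answer: 1774-08-30

Derivation:
~$ stepdays n='-30'
= 1776-02-21
~$ mhop n='-23'
= 1774-03-21
~$ carve p='/brag'
= ok
~$ stepdays n='275'
= 1774-12-21
~$ re v='5569' u_from='mm' u_to='yd'
= 27845/4572
~$ stepdays n='-113'
= 1774-08-30
~$ pin d='1900-10-11'
= 1900-10-11
~$ listout p='/brag'
= []


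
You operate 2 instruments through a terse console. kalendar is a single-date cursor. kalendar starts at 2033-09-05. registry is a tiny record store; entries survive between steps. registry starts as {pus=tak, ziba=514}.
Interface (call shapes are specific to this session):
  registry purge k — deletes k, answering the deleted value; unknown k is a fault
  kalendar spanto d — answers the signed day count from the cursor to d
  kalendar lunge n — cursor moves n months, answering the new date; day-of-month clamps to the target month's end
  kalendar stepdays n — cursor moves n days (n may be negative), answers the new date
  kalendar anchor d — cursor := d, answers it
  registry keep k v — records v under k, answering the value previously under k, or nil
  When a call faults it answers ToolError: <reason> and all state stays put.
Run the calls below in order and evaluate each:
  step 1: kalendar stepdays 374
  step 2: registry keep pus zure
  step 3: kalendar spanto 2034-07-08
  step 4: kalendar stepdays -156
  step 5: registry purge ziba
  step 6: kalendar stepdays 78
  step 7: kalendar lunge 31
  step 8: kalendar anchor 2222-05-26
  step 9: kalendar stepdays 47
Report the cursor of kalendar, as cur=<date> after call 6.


Answer: cur=2034-06-28

Derivation:
// 1. kalendar stepdays(n=374) -> 2034-09-14
// 2. registry keep(k=pus, v=zure) -> tak
// 3. kalendar spanto(d=2034-07-08) -> -68
// 4. kalendar stepdays(n=-156) -> 2034-04-11
// 5. registry purge(k=ziba) -> 514
// 6. kalendar stepdays(n=78) -> 2034-06-28
// 7. kalendar lunge(n=31) -> 2037-01-28
// 8. kalendar anchor(d=2222-05-26) -> 2222-05-26
// 9. kalendar stepdays(n=47) -> 2222-07-12


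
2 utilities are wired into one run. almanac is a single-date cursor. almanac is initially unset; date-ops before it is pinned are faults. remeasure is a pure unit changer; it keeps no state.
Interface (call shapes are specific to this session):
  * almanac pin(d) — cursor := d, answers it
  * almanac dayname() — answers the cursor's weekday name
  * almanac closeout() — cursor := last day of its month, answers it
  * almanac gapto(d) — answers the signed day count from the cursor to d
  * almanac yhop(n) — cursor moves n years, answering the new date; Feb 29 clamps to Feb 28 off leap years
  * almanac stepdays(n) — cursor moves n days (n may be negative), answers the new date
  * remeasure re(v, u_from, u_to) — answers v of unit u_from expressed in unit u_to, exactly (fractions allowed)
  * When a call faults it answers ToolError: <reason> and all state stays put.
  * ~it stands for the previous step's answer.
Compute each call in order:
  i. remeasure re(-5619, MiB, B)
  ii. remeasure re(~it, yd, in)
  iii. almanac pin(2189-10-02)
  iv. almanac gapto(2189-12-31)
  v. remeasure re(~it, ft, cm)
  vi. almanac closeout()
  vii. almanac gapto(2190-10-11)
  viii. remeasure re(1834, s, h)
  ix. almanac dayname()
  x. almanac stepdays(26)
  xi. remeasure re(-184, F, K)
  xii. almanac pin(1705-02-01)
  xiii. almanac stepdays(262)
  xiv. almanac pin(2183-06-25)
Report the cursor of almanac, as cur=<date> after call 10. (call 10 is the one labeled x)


Answer: cur=2189-11-26

Derivation:
// remeasure re(v=-5619, u_from=MiB, u_to=B) => -5891948544
// remeasure re(v=~it, u_from=yd, u_to=in) => -212110147584
// almanac pin(d=2189-10-02) => 2189-10-02
// almanac gapto(d=2189-12-31) => 90
// remeasure re(v=~it, u_from=ft, u_to=cm) => 13716/5
// almanac closeout() => 2189-10-31
// almanac gapto(d=2190-10-11) => 345
// remeasure re(v=1834, u_from=s, u_to=h) => 917/1800
// almanac dayname() => Saturday
// almanac stepdays(n=26) => 2189-11-26
// remeasure re(v=-184, u_from=F, u_to=K) => 3063/20
// almanac pin(d=1705-02-01) => 1705-02-01
// almanac stepdays(n=262) => 1705-10-21
// almanac pin(d=2183-06-25) => 2183-06-25


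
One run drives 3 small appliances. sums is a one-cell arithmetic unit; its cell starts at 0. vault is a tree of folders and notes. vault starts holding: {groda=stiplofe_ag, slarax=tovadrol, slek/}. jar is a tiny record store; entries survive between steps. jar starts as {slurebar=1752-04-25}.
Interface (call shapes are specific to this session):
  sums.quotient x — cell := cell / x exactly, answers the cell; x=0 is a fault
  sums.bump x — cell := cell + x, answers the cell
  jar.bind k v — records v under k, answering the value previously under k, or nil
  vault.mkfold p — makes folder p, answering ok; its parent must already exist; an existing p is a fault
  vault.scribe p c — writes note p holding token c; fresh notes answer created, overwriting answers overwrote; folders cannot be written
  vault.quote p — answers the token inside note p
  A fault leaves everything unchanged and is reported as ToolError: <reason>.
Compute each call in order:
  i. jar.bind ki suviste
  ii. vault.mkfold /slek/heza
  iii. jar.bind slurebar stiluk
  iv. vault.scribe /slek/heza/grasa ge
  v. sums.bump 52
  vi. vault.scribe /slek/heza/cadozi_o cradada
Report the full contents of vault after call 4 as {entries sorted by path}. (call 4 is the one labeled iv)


// jar.bind(k='ki', v='suviste') -> nil
// vault.mkfold(p='/slek/heza') -> ok
// jar.bind(k='slurebar', v='stiluk') -> 1752-04-25
// vault.scribe(p='/slek/heza/grasa', c='ge') -> created
// sums.bump(x='52') -> 52
// vault.scribe(p='/slek/heza/cadozi_o', c='cradada') -> created

Answer: {groda=stiplofe_ag, slarax=tovadrol, slek/, slek/heza/, slek/heza/grasa=ge}


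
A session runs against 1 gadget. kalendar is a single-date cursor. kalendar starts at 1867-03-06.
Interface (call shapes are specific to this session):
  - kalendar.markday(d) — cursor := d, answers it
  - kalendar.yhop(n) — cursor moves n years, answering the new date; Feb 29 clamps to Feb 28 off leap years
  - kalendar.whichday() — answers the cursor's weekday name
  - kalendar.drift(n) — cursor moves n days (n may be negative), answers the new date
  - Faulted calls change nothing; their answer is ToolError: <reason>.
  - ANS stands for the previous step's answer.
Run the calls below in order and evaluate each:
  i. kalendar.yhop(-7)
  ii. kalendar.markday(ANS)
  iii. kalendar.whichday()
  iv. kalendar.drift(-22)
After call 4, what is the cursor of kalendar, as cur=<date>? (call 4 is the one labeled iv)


Answer: cur=1860-02-13

Derivation:
>> yhop(-7)
<< 1860-03-06
>> markday(ANS)
<< 1860-03-06
>> whichday()
<< Tuesday
>> drift(-22)
<< 1860-02-13


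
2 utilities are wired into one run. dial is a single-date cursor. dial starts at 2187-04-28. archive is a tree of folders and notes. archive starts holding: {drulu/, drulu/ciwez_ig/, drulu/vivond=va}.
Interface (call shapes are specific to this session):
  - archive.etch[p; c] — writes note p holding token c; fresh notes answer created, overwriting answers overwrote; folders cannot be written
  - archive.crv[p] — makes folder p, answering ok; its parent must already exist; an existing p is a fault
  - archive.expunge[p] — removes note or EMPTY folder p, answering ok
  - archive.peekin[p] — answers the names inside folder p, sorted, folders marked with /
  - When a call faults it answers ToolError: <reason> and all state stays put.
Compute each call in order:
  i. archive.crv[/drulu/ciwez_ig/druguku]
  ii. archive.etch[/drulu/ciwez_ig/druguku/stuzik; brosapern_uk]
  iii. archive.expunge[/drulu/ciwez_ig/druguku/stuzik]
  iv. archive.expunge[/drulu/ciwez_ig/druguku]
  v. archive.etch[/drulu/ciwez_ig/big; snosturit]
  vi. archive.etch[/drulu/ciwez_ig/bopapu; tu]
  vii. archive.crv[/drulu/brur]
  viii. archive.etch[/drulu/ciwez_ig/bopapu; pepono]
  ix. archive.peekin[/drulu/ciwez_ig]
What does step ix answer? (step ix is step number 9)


// archive.crv(p=/drulu/ciwez_ig/druguku) => ok
// archive.etch(p=/drulu/ciwez_ig/druguku/stuzik, c=brosapern_uk) => created
// archive.expunge(p=/drulu/ciwez_ig/druguku/stuzik) => ok
// archive.expunge(p=/drulu/ciwez_ig/druguku) => ok
// archive.etch(p=/drulu/ciwez_ig/big, c=snosturit) => created
// archive.etch(p=/drulu/ciwez_ig/bopapu, c=tu) => created
// archive.crv(p=/drulu/brur) => ok
// archive.etch(p=/drulu/ciwez_ig/bopapu, c=pepono) => overwrote
// archive.peekin(p=/drulu/ciwez_ig) => [big, bopapu]

Answer: [big, bopapu]


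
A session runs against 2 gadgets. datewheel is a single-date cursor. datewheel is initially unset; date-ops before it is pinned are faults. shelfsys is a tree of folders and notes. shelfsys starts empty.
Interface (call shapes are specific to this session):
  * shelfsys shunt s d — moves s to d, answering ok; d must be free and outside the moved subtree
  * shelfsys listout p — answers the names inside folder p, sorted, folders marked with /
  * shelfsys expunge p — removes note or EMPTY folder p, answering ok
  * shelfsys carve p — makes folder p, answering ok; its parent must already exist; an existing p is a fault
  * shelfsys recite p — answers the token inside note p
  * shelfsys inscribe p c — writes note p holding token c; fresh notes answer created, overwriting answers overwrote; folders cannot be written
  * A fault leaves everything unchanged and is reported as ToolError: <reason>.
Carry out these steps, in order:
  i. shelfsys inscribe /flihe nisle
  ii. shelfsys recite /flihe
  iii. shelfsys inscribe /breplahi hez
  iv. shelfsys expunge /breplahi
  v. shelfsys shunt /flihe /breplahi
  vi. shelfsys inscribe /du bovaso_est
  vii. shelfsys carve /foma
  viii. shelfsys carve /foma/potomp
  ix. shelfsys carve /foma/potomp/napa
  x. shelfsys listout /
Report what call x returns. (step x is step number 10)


Answer: [breplahi, du, foma/]

Derivation:
> shelfsys inscribe p='/flihe' c='nisle'
  created
> shelfsys recite p='/flihe'
  nisle
> shelfsys inscribe p='/breplahi' c='hez'
  created
> shelfsys expunge p='/breplahi'
  ok
> shelfsys shunt s='/flihe' d='/breplahi'
  ok
> shelfsys inscribe p='/du' c='bovaso_est'
  created
> shelfsys carve p='/foma'
  ok
> shelfsys carve p='/foma/potomp'
  ok
> shelfsys carve p='/foma/potomp/napa'
  ok
> shelfsys listout p='/'
  [breplahi, du, foma/]
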